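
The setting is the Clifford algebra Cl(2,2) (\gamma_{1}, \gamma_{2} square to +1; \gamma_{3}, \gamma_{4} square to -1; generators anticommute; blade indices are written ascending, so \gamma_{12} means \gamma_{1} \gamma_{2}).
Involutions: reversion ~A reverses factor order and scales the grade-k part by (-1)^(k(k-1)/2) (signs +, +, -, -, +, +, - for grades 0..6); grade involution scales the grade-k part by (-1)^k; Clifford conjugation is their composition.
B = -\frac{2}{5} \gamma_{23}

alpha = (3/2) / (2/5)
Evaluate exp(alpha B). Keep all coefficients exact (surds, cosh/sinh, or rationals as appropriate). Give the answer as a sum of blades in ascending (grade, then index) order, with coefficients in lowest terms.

B^2 = (-\frac{2}{5})^2*(\gamma_{23})^2 = \frac{4}{25}*(+1) = \frac{4}{25} (a basis 2-blade squares to minus the product of its generators' squares).
B^2 = \frac{4}{25} — hyperbolic case — the even/odd split gives cosh and sinh: l = \frac{2}{5}, alpha*l = \frac{3}{2}, so exp(alpha B) = cosh(\frac{3}{2}) + (sinh(\frac{3}{2})/(\frac{2}{5}))*B = \cosh{\left(\frac{3}{2} \right)} + (\frac{5 \sinh{\left(\frac{3}{2} \right)}}{2})*B.
Answer: \cosh{\left(\frac{3}{2} \right)} - \sinh{\left(\frac{3}{2} \right)} \gamma_{23}


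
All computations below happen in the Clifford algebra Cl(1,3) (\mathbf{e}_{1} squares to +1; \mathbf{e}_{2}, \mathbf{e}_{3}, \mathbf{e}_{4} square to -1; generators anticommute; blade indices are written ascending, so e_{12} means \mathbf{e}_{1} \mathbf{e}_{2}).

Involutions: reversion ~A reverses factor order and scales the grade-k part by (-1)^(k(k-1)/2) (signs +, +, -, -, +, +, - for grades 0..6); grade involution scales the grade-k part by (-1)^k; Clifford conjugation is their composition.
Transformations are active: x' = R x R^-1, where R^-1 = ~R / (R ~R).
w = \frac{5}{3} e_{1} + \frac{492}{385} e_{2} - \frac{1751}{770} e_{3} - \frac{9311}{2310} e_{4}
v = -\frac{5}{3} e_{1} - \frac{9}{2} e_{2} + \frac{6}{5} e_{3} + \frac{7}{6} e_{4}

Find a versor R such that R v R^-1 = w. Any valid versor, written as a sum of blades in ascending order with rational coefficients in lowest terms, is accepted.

Construction: equal norms (both -\frac{3041}{150}) license R = v + w = -\frac{2481}{770} e_{2} - \frac{827}{770} e_{3} - \frac{3308}{1155} e_{4} — nothing changes along that direction, while (v - w)/2 changes sign, so v maps onto w.
Answer: -\frac{2481}{770} e_{2} - \frac{827}{770} e_{3} - \frac{3308}{1155} e_{4}


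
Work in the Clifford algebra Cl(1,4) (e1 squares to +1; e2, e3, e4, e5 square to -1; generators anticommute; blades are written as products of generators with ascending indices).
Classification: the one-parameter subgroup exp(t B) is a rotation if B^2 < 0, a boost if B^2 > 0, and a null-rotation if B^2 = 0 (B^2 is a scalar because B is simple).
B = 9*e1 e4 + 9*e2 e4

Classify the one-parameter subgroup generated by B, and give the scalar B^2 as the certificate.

B^2 term by term: the squares give (9)^2*(e1 e4)^2 + (9)^2*(e2 e4)^2 = 81*(+1) + 81*(-1) = 0 (each basis 2-blade squares to minus the product of its generators' squares); cross terms between blades sharing an index anticommute and cancel. So B^2 = 0.
Answer: null-rotation, certificate B^2 = 0. Because 0 is invariant under every versor sandwich, the classification follows from its sign alone.


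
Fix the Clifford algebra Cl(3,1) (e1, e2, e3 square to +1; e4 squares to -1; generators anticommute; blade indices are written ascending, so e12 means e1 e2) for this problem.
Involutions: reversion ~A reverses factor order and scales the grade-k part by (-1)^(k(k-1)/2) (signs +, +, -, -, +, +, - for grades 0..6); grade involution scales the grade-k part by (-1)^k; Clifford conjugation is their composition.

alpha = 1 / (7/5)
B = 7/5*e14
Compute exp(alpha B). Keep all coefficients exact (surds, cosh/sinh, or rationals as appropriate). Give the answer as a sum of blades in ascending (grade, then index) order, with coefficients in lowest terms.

B^2 = (7/5)^2*(e14)^2 = 49/25*(+1) = 49/25 (a basis 2-blade squares to minus the product of its generators' squares).
B^2 = 49/25 — B^2 > 0, so the exponential closes hyperbolically: l = 7/5, alpha*l = 1, so exp(alpha B) = cosh(1) + (sinh(1)/(7/5))*B = cosh(1) + (5*sinh(1)/7)*B.
Answer: cosh(1) + sinh(1)*e14


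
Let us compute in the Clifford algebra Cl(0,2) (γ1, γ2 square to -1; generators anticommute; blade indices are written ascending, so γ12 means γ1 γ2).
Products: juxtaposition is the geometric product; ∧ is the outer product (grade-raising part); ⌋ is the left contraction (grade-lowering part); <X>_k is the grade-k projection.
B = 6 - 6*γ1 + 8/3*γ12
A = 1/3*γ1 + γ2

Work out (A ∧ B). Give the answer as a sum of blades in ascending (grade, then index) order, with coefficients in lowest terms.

step 1: 2*γ1 + 6*γ2 + 6*γ12
Answer: 2*γ1 + 6*γ2 + 6*γ12


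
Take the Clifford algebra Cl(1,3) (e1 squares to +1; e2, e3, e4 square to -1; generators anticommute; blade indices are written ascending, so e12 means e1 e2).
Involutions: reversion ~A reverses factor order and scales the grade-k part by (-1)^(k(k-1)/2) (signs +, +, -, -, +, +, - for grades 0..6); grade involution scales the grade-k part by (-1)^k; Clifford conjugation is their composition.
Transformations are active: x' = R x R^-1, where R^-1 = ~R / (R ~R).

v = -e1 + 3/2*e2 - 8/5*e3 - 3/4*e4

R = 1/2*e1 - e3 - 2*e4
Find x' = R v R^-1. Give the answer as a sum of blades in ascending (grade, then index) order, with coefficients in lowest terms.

~R = 1/2*e1 - e3 - 2*e4, and R ~R = -19/4, so R^-1 = ~R / (-19/4).
R v = -18/5 + 3/4*e12 - 9/5*e13 - 19/8*e14 + 3/2*e23 + 3*e24 - 49/20*e34
Answer: 167/95*e1 - 3/2*e2 + 8/95*e3 - 867/380*e4


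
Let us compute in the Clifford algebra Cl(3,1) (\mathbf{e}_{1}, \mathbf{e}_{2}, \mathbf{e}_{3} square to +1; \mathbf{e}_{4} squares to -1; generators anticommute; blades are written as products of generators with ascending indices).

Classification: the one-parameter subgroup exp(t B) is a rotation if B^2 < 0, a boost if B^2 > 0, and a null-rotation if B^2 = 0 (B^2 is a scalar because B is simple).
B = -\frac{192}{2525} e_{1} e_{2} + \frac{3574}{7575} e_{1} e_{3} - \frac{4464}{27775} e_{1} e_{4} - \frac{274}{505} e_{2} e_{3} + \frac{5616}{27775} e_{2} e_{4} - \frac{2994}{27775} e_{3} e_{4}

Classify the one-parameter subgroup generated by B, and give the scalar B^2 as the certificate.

B^2 term by term: the squares give (-\frac{192}{2525})^2*(e_{1} e_{2})^2 + (\frac{3574}{7575})^2*(e_{1} e_{3})^2 + (-\frac{4464}{27775})^2*(e_{1} e_{4})^2 + (-\frac{274}{505})^2*(e_{2} e_{3})^2 + (\frac{5616}{27775})^2*(e_{2} e_{4})^2 + (-\frac{2994}{27775})^2*(e_{3} e_{4})^2 = \frac{36864}{6375625}*(-1) + \frac{12773476}{57380625}*(-1) + \frac{19927296}{771450625}*(+1) + \frac{75076}{255025}*(-1) + \frac{31539456}{771450625}*(+1) + \frac{8964036}{771450625}*(+1) = -\frac{4}{9} (each basis 2-blade squares to minus the product of its generators' squares); cross terms between blades sharing an index anticommute and cancel; the commuting (index-disjoint) pairs give grade-4 terms 2*c*c'*(blade product), which cancel blade by blade — e_{1} e_{2} e_{3} e_{4}: \frac{1149696}{70131875} - \frac{13381056}{70131875} + \frac{2446272}{14026375} = 0 — confirming B is simple. So B^2 = -\frac{4}{9}.
Answer: rotation, certificate B^2 = -\frac{4}{9}. Check the certificate: B^2 = -\frac{4}{9}, and that sign is decisive whatever form B takes.


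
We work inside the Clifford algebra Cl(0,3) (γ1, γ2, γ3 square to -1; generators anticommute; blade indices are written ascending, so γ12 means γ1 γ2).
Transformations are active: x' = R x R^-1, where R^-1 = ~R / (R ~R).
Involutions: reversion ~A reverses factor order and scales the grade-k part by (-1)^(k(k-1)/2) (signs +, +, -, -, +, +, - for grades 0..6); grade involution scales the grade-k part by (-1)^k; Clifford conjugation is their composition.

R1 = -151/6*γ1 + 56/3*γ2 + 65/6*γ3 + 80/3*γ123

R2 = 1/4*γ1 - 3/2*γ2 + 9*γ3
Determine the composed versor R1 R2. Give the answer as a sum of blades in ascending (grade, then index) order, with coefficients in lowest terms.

Distribute over the terms of R2 (each basis-blade product reordered to ascending indices, repeated generators contracted through their squares):
R1 (1/4*γ1) = 151/24 - 14/3*γ12 - 65/24*γ13 - 20/3*γ23
R1 (-3/2*γ2) = 28 + 151/4*γ12 - 40*γ13 + 65/4*γ23
R1 (9*γ3) = -195/2 - 240*γ12 - 453/2*γ13 + 168*γ23
Summing the partial products and collecting blades:
Answer: -1517/24 - 2483/12*γ12 - 6461/24*γ13 + 2131/12*γ23


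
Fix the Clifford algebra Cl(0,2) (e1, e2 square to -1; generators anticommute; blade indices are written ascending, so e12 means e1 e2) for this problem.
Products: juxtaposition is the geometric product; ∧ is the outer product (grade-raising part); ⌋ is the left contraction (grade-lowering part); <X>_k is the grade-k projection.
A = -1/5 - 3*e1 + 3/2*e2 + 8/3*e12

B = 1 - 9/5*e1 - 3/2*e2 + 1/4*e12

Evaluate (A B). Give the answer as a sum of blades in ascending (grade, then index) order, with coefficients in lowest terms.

step 1: -241/60 + 347/200*e1 - 9/4*e2 + 589/60*e12
Answer: -241/60 + 347/200*e1 - 9/4*e2 + 589/60*e12


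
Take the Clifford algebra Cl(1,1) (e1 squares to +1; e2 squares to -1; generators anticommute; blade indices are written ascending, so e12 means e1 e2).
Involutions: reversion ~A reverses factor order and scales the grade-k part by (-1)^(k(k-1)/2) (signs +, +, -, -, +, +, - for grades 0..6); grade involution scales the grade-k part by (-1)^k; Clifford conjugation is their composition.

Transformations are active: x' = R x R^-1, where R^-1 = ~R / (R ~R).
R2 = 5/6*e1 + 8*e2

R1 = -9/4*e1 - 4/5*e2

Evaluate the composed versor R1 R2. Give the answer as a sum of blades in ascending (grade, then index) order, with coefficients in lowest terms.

Distribute over the terms of R1 (each basis-blade product reordered to ascending indices, repeated generators contracted through their squares):
(-9/4*e1) R2 = -15/8 - 18*e12
(-4/5*e2) R2 = 32/5 + 2/3*e12
Summing the partial products and collecting blades:
Answer: 181/40 - 52/3*e12


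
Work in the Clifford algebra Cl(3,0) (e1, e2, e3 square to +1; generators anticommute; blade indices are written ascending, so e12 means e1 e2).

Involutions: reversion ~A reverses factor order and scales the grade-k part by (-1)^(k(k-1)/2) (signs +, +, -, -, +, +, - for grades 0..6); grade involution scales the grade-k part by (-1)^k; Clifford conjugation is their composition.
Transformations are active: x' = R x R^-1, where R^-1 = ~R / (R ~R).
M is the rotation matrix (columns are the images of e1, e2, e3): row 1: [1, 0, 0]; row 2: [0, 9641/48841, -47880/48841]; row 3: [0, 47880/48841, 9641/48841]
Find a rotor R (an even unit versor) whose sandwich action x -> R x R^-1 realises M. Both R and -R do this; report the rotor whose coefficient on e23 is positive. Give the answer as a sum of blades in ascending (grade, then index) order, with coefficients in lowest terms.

Method: write R = a + b12*e12 + b13*e13 + b23*e23 with a^2 + b12^2 + b13^2 + b23^2 = 1 (so R^-1 = ~R). Expanding the columns R e_j ~R gives tr M = 4a^2 - 1 and, from the antisymmetric part, M21 - M12 = -4a*b12, M13 - M31 = 4a*b13, M32 - M23 = -4a*b23.
Here tr M = 68123/48841, so a^2 = (1 + tr M)/4 = 29241/48841 and a = ±171/221. Taking a = 171/221: M21 - M12 = 0, M13 - M31 = 0, M32 - M23 = 95760/48841, giving b12 = 0, b13 = 0, b23 = -140/221, i.e. R = 171/221 - 140/221*e23.
Its e23 coefficient is negative, so report the other preimage -R.
Answer: -171/221 + 140/221*e23. Uniqueness: Spin(3) -> SO(3) maps R and -R to the same rotation of trace 68123/48841; fixing the sign of the e23 coefficient removes the ambiguity.


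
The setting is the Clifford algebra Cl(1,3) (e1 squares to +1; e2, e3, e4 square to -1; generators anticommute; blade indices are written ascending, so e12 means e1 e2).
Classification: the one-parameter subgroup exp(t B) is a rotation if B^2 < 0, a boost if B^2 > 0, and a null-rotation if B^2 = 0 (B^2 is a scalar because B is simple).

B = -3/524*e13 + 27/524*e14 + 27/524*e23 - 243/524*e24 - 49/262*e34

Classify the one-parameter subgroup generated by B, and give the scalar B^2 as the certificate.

B^2 term by term: the squares give (-3/524)^2*(e13)^2 + (27/524)^2*(e14)^2 + (27/524)^2*(e23)^2 + (-243/524)^2*(e24)^2 + (-49/262)^2*(e34)^2 = 9/274576*(+1) + 729/274576*(+1) + 729/274576*(-1) + 59049/274576*(-1) + 2401/68644*(-1) = -1/4 (each basis 2-blade squares to minus the product of its generators' squares); cross terms between blades sharing an index anticommute and cancel; the commuting (index-disjoint) pairs give grade-4 terms 2*c*c'*(blade product), which cancel blade by blade — e1234: -729/137288 + 729/137288 = 0 — confirming B is simple. So B^2 = -1/4.
Answer: rotation, certificate B^2 = -1/4. Certificate logic: -1/4 is a conjugation-invariant scalar, so its sign fixes rotation versus boost versus null-rotation outright.


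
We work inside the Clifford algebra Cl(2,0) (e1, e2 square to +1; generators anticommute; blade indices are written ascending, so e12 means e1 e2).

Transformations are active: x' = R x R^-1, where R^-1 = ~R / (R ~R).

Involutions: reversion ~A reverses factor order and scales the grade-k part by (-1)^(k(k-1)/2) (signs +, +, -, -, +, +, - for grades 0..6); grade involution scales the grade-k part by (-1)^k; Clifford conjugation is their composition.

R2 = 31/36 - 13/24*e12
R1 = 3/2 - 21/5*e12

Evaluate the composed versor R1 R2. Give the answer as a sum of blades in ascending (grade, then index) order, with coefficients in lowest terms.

Distribute over the terms of R1 (each basis-blade product reordered to ascending indices, repeated generators contracted through their squares):
(3/2) R2 = 31/24 - 13/16*e12
(-21/5*e12) R2 = -91/40 - 217/60*e12
Summing the partial products and collecting blades:
Answer: -59/60 - 1063/240*e12


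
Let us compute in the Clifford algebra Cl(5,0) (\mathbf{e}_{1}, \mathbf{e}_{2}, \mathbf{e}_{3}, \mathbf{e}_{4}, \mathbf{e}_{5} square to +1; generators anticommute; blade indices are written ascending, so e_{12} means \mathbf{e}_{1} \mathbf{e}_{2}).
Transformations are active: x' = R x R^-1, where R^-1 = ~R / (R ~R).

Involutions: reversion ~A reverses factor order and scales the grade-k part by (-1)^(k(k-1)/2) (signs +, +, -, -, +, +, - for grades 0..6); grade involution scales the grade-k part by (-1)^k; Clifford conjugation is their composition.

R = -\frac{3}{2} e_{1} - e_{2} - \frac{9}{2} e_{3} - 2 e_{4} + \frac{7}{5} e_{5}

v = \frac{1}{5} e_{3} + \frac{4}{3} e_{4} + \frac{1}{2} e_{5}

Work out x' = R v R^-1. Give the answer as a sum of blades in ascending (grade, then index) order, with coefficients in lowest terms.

~R = -\frac{3}{2} e_{1} - e_{2} - \frac{9}{2} e_{3} - 2 e_{4} + \frac{7}{5} e_{5}, and R ~R = \frac{1473}{50}, so R^-1 = ~R / (\frac{1473}{50}).
R v = -\frac{43}{15} - \frac{3}{10} e_{13} - 2 e_{14} - \frac{3}{4} e_{15} - \frac{1}{5} e_{23} - \frac{4}{3} e_{24} - \frac{1}{2} e_{25} - \frac{28}{5} e_{34} - \frac{253}{100} e_{35} - \frac{43}{15} e_{45}
Answer: \frac{430}{1473} e_{1} + \frac{860}{4419} e_{2} + \frac{1659}{2455} e_{3} - \frac{4172}{4419} e_{4} - \frac{6827}{8838} e_{5}


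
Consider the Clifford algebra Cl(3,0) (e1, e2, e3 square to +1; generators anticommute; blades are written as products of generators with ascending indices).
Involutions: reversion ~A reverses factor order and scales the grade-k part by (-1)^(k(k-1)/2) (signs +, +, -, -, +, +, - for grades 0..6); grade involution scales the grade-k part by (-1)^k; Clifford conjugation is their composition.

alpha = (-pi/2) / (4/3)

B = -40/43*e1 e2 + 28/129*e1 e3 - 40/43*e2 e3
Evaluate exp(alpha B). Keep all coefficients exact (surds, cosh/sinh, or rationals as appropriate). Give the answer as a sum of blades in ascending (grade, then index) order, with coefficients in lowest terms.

B^2 term by term: the squares give (-40/43)^2*(e1 e2)^2 + (28/129)^2*(e1 e3)^2 + (-40/43)^2*(e2 e3)^2 = 1600/1849*(-1) + 784/16641*(-1) + 1600/1849*(-1) = -16/9 (each basis 2-blade squares to minus the product of its generators' squares); cross terms between blades sharing an index anticommute and cancel. So B^2 = -16/9.
B^2 = -16/9 — B^2 < 0, so the exponential closes trigonometrically: l = 4/3, alpha*l = -pi/2, so exp(alpha B) = cos(-pi/2) + (sin(-pi/2)/(4/3))*B = 0 + (-3/4)*B.
Answer: 30/43*e1 e2 - 7/43*e1 e3 + 30/43*e2 e3


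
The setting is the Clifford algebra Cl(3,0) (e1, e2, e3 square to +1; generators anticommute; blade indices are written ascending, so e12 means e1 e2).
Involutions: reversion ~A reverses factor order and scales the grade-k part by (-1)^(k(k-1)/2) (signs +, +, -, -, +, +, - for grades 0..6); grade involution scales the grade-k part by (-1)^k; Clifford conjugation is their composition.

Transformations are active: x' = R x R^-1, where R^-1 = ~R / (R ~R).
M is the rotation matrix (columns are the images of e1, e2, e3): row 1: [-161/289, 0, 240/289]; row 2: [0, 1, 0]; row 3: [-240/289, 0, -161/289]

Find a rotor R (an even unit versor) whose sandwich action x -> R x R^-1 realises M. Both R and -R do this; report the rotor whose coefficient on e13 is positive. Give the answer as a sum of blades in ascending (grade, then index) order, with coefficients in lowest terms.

Method: write R = a + b12*e12 + b13*e13 + b23*e23 with a^2 + b12^2 + b13^2 + b23^2 = 1 (so R^-1 = ~R). Expanding the columns R e_j ~R gives tr M = 4a^2 - 1 and, from the antisymmetric part, M21 - M12 = -4a*b12, M13 - M31 = 4a*b13, M32 - M23 = -4a*b23.
Here tr M = -33/289, so a^2 = (1 + tr M)/4 = 64/289 and a = ±8/17. Taking a = 8/17: M21 - M12 = 0, M13 - M31 = 480/289, M32 - M23 = 0, giving b12 = 0, b13 = 15/17, b23 = 0, i.e. R = 8/17 + 15/17*e13.
Its e13 coefficient is already positive.
Answer: 8/17 + 15/17*e13. Sheet selection: the two-to-one cover makes ±R indistinguishable at the matrix level (trace -33/289), so uniqueness comes from the required sign on e13.


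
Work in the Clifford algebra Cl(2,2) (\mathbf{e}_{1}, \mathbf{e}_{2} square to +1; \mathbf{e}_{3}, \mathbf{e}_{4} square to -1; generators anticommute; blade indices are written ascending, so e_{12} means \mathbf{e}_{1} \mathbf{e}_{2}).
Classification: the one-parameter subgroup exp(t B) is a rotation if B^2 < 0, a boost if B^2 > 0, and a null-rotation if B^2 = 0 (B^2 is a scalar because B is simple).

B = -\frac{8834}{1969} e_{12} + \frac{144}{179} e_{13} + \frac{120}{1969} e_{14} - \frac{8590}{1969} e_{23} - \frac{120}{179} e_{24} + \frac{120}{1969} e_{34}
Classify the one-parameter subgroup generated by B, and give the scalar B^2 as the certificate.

B^2 term by term: the squares give (-\frac{8834}{1969})^2*(e_{12})^2 + (\frac{144}{179})^2*(e_{13})^2 + (\frac{120}{1969})^2*(e_{14})^2 + (-\frac{8590}{1969})^2*(e_{23})^2 + (-\frac{120}{179})^2*(e_{24})^2 + (\frac{120}{1969})^2*(e_{34})^2 = \frac{78039556}{3876961}*(-1) + \frac{20736}{32041}*(+1) + \frac{14400}{3876961}*(+1) + \frac{73788100}{3876961}*(+1) + \frac{14400}{32041}*(+1) + \frac{14400}{3876961}*(-1) = 0 (each basis 2-blade squares to minus the product of its generators' squares); cross terms between blades sharing an index anticommute and cancel; the commuting (index-disjoint) pairs give grade-4 terms 2*c*c'*(blade product), which cancel blade by blade — e_{1234}: -\frac{2120160}{3876961} + \frac{34560}{32041} - \frac{2061600}{3876961} = 0 — confirming B is simple. So B^2 = 0.
Answer: null-rotation, certificate B^2 = 0. Check the certificate: B^2 = 0, and that sign is decisive whatever form B takes.


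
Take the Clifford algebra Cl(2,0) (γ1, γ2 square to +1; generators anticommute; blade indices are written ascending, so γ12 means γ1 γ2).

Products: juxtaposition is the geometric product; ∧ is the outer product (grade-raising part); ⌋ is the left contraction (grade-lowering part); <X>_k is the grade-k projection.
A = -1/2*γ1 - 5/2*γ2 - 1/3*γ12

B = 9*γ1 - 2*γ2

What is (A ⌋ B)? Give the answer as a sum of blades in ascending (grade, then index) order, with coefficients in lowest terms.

step 1: 1/2
Answer: 1/2


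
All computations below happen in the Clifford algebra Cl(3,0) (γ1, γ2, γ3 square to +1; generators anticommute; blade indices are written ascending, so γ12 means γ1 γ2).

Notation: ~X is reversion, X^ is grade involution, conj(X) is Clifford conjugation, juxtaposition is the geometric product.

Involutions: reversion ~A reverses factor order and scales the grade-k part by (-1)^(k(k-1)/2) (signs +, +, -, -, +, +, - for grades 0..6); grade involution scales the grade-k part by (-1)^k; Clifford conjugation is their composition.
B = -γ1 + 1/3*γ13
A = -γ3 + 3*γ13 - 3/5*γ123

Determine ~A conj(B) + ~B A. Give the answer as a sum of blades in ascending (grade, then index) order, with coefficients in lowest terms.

first term: -1 - 1/3*γ1 - 1/5*γ2 + 3*γ3 + γ13 + 3/5*γ23
second term: 1 + 1/3*γ1 + 1/5*γ2 - 3*γ3 + γ13 + 3/5*γ23
Answer: 2*γ13 + 6/5*γ23


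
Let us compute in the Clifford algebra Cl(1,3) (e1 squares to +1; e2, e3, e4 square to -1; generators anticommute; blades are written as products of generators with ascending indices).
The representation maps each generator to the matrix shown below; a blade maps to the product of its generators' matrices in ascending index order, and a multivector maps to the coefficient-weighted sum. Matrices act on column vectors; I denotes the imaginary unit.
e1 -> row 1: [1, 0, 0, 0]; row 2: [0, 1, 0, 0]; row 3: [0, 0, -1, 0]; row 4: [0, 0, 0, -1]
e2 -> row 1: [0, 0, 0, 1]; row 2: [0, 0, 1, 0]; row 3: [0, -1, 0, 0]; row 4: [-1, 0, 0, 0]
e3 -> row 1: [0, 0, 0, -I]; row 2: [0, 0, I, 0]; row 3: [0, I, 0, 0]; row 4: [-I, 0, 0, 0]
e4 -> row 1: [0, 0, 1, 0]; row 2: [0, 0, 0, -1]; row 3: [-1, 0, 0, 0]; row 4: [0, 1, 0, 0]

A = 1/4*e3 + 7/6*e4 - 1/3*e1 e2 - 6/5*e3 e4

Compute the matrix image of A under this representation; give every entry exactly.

Bivector images (products of the table entries): rho(e1 e2) = rho(e1)rho(e2) = row 1: [0, 0, 0, 1]; row 2: [0, 0, 1, 0]; row 3: [0, 1, 0, 0]; row 4: [1, 0, 0, 0]; rho(e3 e4) = rho(e3)rho(e4) = row 1: [0, -I, 0, 0]; row 2: [-I, 0, 0, 0]; row 3: [0, 0, 0, -I]; row 4: [0, 0, -I, 0].
M = (1/4)*rho(e3) + (7/6)*rho(e4) + (-1/3)*rho(e1 e2) + (-6/5)*rho(e3 e4), summed entrywise:
Answer: row 1: [0, 6*I/5, 7/6, -1/3 - I/4]; row 2: [6*I/5, 0, -1/3 + I/4, -7/6]; row 3: [-7/6, -1/3 + I/4, 0, 6*I/5]; row 4: [-1/3 - I/4, 7/6, 6*I/5, 0]


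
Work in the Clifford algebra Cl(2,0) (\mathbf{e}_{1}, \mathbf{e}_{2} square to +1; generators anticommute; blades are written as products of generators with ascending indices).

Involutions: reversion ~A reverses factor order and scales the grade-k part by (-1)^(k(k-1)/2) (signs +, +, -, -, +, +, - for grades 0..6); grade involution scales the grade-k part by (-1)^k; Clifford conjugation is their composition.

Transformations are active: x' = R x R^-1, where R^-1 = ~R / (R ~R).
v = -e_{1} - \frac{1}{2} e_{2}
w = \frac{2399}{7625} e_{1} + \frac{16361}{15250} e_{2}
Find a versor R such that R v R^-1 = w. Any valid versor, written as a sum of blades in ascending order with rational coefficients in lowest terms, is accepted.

Construction: equal norms (both \frac{5}{4}) license R = v + w = -\frac{5226}{7625} e_{1} + \frac{4368}{7625} e_{2} — nothing changes along that direction, while (v - w)/2 changes sign, so v maps onto w.
Answer: -\frac{5226}{7625} e_{1} + \frac{4368}{7625} e_{2}


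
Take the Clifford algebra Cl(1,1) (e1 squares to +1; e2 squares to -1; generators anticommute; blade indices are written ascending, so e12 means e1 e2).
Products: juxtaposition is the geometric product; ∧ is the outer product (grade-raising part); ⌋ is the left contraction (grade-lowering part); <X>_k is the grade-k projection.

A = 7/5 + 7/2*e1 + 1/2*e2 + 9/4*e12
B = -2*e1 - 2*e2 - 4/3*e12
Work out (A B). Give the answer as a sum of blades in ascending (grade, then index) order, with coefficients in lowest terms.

step 1: -9 + 31/30*e1 - 89/30*e2 - 118/15*e12
Answer: -9 + 31/30*e1 - 89/30*e2 - 118/15*e12


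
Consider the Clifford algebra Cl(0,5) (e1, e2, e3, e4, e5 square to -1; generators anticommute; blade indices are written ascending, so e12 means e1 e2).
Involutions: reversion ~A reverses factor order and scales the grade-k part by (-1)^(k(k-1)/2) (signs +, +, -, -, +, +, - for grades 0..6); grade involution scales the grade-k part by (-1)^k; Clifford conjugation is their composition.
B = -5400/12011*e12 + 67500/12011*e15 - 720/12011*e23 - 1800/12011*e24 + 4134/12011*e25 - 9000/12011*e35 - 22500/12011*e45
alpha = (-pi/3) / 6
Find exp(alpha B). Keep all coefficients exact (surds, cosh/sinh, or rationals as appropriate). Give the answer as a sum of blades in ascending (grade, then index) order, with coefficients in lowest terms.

B^2 term by term: the squares give (-5400/12011)^2*(e12)^2 + (67500/12011)^2*(e15)^2 + (-720/12011)^2*(e23)^2 + (-1800/12011)^2*(e24)^2 + (4134/12011)^2*(e25)^2 + (-9000/12011)^2*(e35)^2 + (-22500/12011)^2*(e45)^2 = 29160000/144264121*(-1) + 4556250000/144264121*(-1) + 518400/144264121*(-1) + 3240000/144264121*(-1) + 17089956/144264121*(-1) + 81000000/144264121*(-1) + 506250000/144264121*(-1) = -36 (each basis 2-blade squares to minus the product of its generators' squares); cross terms between blades sharing an index anticommute and cancel; the commuting (index-disjoint) pairs give grade-4 terms 2*c*c'*(blade product), which cancel blade by blade — e1235: 97200000/144264121 - 97200000/144264121 = 0; e1245: 243000000/144264121 - 243000000/144264121 = 0; e2345: 32400000/144264121 - 32400000/144264121 = 0 — confirming B is simple. So B^2 = -36.
B^2 = -36 — the series telescopes trigonometrically here: l = 6, alpha*l = -pi/3, so exp(alpha B) = cos(-pi/3) + (sin(-pi/3)/6)*B = 1/2 + (-sqrt(3)/12)*B.
Answer: 1/2 + 450*sqrt(3)/12011*e12 - 5625*sqrt(3)/12011*e15 + 60*sqrt(3)/12011*e23 + 150*sqrt(3)/12011*e24 - 689*sqrt(3)/24022*e25 + 750*sqrt(3)/12011*e35 + 1875*sqrt(3)/12011*e45


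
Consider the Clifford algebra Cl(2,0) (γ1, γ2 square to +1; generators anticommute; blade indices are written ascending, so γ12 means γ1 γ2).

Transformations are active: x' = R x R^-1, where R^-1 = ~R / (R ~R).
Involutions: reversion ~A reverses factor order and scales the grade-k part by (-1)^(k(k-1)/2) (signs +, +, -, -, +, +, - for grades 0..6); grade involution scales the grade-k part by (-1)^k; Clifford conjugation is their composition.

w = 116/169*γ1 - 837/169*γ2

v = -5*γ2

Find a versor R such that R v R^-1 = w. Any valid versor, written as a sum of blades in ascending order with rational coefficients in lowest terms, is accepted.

R = v + w = 116/169*γ1 - 1682/169*γ2 works: the equal norms (25) guarantee its sandwich swaps v into w.
Answer: 116/169*γ1 - 1682/169*γ2


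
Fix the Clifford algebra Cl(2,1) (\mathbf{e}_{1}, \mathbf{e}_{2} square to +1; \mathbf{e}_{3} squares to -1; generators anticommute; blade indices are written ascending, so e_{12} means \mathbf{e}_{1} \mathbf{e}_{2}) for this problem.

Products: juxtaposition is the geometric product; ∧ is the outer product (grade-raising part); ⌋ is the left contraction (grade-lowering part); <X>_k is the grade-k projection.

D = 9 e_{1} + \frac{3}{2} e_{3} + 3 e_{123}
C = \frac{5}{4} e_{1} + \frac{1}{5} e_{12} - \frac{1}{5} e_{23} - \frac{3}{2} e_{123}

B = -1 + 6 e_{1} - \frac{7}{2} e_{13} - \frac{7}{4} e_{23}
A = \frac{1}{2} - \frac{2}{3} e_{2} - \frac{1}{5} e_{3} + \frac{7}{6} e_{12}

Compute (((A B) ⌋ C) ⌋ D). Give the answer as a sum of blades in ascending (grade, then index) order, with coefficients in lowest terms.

step 1: -\frac{1}{2} + \frac{37}{10} e_{1} - \frac{359}{60} e_{2} + \frac{41}{30} e_{3} + \frac{17}{6} e_{12} - \frac{311}{120} e_{13} + \frac{77}{24} e_{23} - \frac{7}{3} e_{123}
step 2: \frac{83}{12} - \frac{5089}{1200} e_{1} - \frac{821}{240} e_{2} + \frac{817}{150} e_{3} + \frac{39}{20} e_{12} - \frac{359}{40} e_{13} - \frac{109}{20} e_{23} + \frac{3}{4} e_{123}
step 3: -\frac{3527}{80} + \frac{459}{10} e_{1} + \frac{1077}{40} e_{2} + \frac{181}{40} e_{3} - \frac{817}{50} e_{12} + \frac{821}{80} e_{13} - \frac{5089}{400} e_{23} + \frac{83}{4} e_{123}
Answer: -\frac{3527}{80} + \frac{459}{10} e_{1} + \frac{1077}{40} e_{2} + \frac{181}{40} e_{3} - \frac{817}{50} e_{12} + \frac{821}{80} e_{13} - \frac{5089}{400} e_{23} + \frac{83}{4} e_{123}


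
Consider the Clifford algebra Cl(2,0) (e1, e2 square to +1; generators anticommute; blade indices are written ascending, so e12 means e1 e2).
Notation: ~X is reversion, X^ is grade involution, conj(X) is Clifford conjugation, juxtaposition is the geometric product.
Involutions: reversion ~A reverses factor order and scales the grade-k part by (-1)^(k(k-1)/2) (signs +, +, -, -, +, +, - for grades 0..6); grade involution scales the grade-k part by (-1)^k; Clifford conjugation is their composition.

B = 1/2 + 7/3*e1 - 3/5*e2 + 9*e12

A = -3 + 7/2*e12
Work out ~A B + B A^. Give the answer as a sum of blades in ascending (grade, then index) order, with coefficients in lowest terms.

first term: 30 - 49/10*e1 + 299/30*e2 - 115/4*e12
second term: -33 - 49/10*e1 + 299/30*e2 - 101/4*e12
Answer: -3 - 49/5*e1 + 299/15*e2 - 54*e12


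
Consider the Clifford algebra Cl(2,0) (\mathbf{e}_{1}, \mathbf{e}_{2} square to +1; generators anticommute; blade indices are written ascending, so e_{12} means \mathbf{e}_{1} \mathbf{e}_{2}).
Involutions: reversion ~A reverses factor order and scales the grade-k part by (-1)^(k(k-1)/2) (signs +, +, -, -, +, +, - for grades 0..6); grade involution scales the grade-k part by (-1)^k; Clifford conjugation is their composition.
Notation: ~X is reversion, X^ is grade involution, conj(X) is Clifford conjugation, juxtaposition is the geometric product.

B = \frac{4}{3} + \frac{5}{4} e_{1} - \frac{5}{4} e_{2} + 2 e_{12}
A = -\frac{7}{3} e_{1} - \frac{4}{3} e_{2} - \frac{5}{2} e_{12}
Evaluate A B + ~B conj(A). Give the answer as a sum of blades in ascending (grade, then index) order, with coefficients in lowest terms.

first term: \frac{15}{4} + \frac{193}{72} e_{1} - \frac{239}{72} e_{2} + \frac{5}{4} e_{12}
second term: \frac{25}{4} + \frac{257}{72} e_{1} + \frac{689}{72} e_{2} + \frac{95}{12} e_{12}
Answer: 10 + \frac{25}{4} e_{1} + \frac{25}{4} e_{2} + \frac{55}{6} e_{12}


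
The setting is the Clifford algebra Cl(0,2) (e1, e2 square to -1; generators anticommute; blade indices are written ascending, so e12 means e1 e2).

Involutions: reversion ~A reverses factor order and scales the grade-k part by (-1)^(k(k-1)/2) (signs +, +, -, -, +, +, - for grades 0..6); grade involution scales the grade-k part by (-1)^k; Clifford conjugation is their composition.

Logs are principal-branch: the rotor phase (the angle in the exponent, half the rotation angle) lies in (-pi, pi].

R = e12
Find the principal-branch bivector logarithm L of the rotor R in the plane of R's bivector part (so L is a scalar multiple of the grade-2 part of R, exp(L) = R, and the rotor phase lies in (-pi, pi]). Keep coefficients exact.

The scalar part of R is 0, which pins the rotor phase on the principal branch; dividing the bivector part by the sine of that phase recovers the unit plane, and L is the phase times that plane.
Concretely: cos(phase) = 0 gives phase = ±pi/2, and since phase/sin(phase) is even the sign is immaterial: L = (phase/sin(phase)) * <R>_2 = (pi/2) * <R>_2.
Answer: pi/2*e12


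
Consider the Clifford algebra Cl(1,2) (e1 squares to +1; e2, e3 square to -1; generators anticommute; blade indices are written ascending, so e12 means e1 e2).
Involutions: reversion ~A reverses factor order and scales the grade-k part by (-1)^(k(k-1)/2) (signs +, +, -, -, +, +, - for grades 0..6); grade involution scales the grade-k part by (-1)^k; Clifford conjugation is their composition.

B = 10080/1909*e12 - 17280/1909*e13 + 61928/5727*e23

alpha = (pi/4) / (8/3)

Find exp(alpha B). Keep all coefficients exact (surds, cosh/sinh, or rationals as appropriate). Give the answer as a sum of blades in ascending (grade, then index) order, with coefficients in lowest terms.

B^2 term by term: the squares give (10080/1909)^2*(e12)^2 + (-17280/1909)^2*(e13)^2 + (61928/5727)^2*(e23)^2 = 101606400/3644281*(+1) + 298598400/3644281*(+1) + 3835077184/32798529*(-1) = -64/9 (each basis 2-blade squares to minus the product of its generators' squares); cross terms between blades sharing an index anticommute and cancel. So B^2 = -64/9.
B^2 = -64/9 — B^2 < 0, so the exponential closes trigonometrically: l = 8/3, alpha*l = pi/4, so exp(alpha B) = cos(pi/4) + (sin(pi/4)/(8/3))*B = sqrt(2)/2 + (3*sqrt(2)/16)*B.
Answer: sqrt(2)/2 + 1890*sqrt(2)/1909*e12 - 3240*sqrt(2)/1909*e13 + 7741*sqrt(2)/3818*e23


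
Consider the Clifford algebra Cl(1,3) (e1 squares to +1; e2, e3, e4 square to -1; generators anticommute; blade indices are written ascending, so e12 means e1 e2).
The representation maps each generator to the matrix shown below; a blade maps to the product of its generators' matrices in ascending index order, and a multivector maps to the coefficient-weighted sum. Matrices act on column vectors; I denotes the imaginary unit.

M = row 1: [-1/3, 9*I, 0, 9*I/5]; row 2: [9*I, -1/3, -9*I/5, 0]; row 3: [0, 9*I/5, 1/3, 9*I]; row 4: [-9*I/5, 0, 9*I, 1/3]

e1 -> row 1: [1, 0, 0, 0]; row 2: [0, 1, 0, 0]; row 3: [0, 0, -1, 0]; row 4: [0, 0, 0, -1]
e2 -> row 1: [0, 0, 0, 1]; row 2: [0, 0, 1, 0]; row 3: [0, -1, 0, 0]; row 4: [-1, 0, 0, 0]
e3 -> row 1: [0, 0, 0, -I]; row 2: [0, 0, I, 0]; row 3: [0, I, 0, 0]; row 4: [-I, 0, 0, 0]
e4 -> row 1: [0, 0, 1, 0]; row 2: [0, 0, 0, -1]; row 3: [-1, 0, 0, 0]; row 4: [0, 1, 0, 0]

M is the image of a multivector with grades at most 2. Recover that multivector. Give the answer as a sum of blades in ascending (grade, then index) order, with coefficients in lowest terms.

Method: the blade images are trace-orthogonal — tr(rho(e_A) rho(e_B)^-1) = 4 if A = B and 0 otherwise — and rho(e_A)^-1 = (e_A)^2 * rho(e_A) with (e_A)^2 = +1 or -1, so the coefficient of e_A in the preimage is (e_A)^2 * tr(M rho(e_A))/4.
Nonzero projections over blades of grade <= 2: e1: (e1)^2 = +1, tr(M rho(e1)) = -4/3, coefficient -1/3; e13: (e13)^2 = +1, tr(M rho(e13)) = -36/5, coefficient -9/5; e34: (e34)^2 = -1, tr(M rho(e34)) = 36, coefficient -9. Every other blade of grade <= 2 projects to 0.
Answer: -1/3*e1 - 9/5*e13 - 9*e34


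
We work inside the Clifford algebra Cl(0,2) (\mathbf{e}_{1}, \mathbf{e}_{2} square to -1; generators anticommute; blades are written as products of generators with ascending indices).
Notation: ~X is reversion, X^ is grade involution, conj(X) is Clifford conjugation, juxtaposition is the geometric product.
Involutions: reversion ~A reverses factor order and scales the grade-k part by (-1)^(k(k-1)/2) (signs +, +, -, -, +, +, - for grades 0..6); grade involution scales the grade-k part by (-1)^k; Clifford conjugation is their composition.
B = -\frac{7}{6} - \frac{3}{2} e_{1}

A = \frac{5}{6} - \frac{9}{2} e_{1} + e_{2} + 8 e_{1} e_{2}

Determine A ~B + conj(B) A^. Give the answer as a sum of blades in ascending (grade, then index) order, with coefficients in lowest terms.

first term: -\frac{139}{18} + 4 e_{1} - \frac{79}{6} e_{2} - \frac{47}{6} e_{1} e_{2}
second term: -\frac{139}{18} - 4 e_{1} - \frac{65}{6} e_{2} - \frac{65}{6} e_{1} e_{2}
Answer: -\frac{139}{9} - 24 e_{2} - \frac{56}{3} e_{1} e_{2}


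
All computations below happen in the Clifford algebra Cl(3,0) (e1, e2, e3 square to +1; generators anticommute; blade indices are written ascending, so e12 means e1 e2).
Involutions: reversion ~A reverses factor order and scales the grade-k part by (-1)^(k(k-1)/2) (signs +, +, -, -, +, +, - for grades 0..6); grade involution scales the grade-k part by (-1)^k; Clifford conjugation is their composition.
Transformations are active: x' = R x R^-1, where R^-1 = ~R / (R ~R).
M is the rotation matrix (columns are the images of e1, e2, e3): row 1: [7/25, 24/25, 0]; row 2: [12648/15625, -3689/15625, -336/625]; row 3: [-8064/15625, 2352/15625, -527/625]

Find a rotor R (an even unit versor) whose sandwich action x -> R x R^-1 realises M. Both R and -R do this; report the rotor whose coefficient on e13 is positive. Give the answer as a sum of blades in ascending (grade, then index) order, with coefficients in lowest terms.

Method: write R = a + b12*e12 + b13*e13 + b23*e23 with a^2 + b12^2 + b13^2 + b23^2 = 1 (so R^-1 = ~R). Expanding the columns R e_j ~R gives tr M = 4a^2 - 1 and, from the antisymmetric part, M21 - M12 = -4a*b12, M13 - M31 = 4a*b13, M32 - M23 = -4a*b23.
Here tr M = -12489/15625, so a^2 = (1 + tr M)/4 = 784/15625 and a = ±28/125. Taking a = 28/125: M21 - M12 = -2352/15625, M13 - M31 = 8064/15625, M32 - M23 = 10752/15625, giving b12 = 21/125, b13 = 72/125, b23 = -96/125, i.e. R = 28/125 + 21/125*e12 + 72/125*e13 - 96/125*e23.
Its e13 coefficient is already positive.
Answer: 28/125 + 21/125*e12 + 72/125*e13 - 96/125*e23. Key observation: the double cover Spin(3) -> SO(3) sends R and -R to the same matrix (trace -12489/15625 here), so the stated sign of the e13 coefficient is what selects one sheet.


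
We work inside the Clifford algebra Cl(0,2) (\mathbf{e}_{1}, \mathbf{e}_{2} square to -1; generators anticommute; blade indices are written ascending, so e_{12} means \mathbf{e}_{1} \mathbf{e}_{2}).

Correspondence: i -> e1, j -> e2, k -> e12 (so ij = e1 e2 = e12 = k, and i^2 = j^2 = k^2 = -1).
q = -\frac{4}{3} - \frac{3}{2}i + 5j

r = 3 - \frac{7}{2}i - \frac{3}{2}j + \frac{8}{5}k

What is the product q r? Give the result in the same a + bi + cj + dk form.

In blades: q = -\frac{4}{3} - \frac{3}{2} e_{1} + 5 e_{2}, r = 3 - \frac{7}{2} e_{1} - \frac{3}{2} e_{2} + \frac{8}{5} e_{12}.
Distribute q over r term by term (generator squares from the signature, products reordered to ascending indices): (-\frac{4}{3})*r = -4 + \frac{14}{3} e_{1} + 2 e_{2} - \frac{32}{15} e_{12}; (-\frac{3}{2} e_{1})*r = -\frac{21}{4} - \frac{9}{2} e_{1} + \frac{12}{5} e_{2} + \frac{9}{4} e_{12}; (5 e_{2})*r = \frac{15}{2} + 8 e_{1} + 15 e_{2} + \frac{35}{2} e_{12}.
Sum: -\frac{7}{4} + \frac{49}{6} e_{1} + \frac{97}{5} e_{2} + \frac{1057}{60} e_{12}; translating back through the correspondence:
Answer: -\frac{7}{4} + \frac{49}{6}i + \frac{97}{5}j + \frac{1057}{60}k


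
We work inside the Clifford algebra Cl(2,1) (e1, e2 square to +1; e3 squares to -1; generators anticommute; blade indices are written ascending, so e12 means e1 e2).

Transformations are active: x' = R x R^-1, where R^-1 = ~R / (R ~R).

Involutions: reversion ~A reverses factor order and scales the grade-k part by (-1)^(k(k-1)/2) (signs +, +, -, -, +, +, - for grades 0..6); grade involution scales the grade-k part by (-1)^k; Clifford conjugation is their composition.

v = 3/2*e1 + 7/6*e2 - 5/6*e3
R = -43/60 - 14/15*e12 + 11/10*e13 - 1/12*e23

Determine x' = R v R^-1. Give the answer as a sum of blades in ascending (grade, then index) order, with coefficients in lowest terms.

~R = -43/60 + 14/15*e12 - 11/10*e13 + 1/12*e23, and R ~R = 151/900, so R^-1 = ~R / (151/900).
R v = -449/360*e1 + 89/180*e2 - 43/45*e3 - 227/360*e123
Answer: 7727/906*e1 - 4125/302*e2 + 14507/906*e3


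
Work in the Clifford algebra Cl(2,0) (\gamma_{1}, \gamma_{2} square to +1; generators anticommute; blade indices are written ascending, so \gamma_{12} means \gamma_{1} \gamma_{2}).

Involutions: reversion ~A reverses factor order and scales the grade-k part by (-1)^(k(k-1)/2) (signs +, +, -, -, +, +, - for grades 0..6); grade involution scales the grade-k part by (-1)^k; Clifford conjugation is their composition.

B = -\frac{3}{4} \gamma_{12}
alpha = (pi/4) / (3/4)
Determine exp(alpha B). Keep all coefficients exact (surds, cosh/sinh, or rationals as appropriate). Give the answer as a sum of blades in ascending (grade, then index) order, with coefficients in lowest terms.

B^2 = (-\frac{3}{4})^2*(\gamma_{12})^2 = \frac{9}{16}*(-1) = -\frac{9}{16} (a basis 2-blade squares to minus the product of its generators' squares).
B^2 = -\frac{9}{16} — B^2 < 0, so the exponential closes trigonometrically: l = \frac{3}{4}, alpha*l = \frac{\pi}{4}, so exp(alpha B) = cos(\frac{\pi}{4}) + (sin(\frac{\pi}{4})/(\frac{3}{4}))*B = \frac{\sqrt{2}}{2} + (\frac{2 \sqrt{2}}{3})*B.
Answer: \frac{\sqrt{2}}{2} - \frac{\sqrt{2}}{2} \gamma_{12}
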